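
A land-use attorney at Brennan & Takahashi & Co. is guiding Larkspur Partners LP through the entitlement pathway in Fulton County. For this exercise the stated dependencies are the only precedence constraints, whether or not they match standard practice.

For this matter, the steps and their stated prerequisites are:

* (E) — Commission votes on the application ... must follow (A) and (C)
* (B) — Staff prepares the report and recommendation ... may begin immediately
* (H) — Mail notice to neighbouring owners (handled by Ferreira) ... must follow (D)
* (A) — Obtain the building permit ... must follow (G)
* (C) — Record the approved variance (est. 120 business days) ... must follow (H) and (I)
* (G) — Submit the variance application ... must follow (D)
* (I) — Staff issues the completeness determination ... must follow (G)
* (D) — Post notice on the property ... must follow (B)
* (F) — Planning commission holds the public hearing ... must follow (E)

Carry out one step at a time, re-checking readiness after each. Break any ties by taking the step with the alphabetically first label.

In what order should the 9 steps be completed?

(B), (D), (G), (A), (H), (I), (C), (E), (F)

(B) has no prerequisites → (B) first.
(D) is the only step now ready → (D).
(G) and (H) are both available; (G) has the earlier label → (G).
(A), (H) and (I) are all available; (A) has the earlier label → (A).
Now (H) and (I) have their prerequisites met. (H) has the earlier label, so (H) next.
Next only (I) has its prerequisites met → (I).
Next only (C) has its prerequisites met → (C).
(E) is the only step now ready → (E).
(F) needed (E), now all done → (F).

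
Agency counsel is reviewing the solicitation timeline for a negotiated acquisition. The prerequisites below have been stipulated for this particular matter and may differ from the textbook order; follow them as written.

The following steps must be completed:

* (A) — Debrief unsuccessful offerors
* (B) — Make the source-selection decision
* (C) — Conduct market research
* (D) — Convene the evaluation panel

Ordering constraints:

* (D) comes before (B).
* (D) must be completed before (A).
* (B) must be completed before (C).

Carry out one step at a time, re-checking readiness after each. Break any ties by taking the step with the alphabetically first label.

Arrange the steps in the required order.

(D) is the only step with nothing outstanding, so it goes first.
(A) and (B) are both available; (A) has the earlier label → (A).
(B) is the only step now ready → (B).
That leaves (C) as the only ready step → (C).

(D) → (A) → (B) → (C)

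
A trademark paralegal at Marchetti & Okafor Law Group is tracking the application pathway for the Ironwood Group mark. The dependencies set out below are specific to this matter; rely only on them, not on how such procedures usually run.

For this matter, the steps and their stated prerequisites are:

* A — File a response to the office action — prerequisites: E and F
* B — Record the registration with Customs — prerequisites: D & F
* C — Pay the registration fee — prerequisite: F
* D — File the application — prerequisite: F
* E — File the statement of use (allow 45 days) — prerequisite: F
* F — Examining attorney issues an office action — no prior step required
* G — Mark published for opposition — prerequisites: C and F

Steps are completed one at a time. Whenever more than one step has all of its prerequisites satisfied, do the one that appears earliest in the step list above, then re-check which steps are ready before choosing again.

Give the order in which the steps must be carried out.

F C D B E A G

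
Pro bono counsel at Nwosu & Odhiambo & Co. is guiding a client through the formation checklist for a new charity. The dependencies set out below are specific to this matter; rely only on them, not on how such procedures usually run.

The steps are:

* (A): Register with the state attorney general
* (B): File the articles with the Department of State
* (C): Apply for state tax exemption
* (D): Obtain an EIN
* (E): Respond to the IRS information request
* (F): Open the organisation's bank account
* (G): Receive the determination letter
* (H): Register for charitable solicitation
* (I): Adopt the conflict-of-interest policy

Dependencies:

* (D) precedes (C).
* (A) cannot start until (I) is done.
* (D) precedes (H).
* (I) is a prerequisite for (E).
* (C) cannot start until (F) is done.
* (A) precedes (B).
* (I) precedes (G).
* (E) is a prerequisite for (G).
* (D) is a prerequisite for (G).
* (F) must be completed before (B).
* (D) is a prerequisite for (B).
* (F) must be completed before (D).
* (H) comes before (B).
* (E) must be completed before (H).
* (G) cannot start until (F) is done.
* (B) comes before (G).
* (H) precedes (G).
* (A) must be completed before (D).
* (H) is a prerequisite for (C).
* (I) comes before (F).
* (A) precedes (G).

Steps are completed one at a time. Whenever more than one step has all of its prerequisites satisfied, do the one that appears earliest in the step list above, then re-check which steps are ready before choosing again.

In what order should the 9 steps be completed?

(I) → (A) → (E) → (F) → (D) → (H) → (B) → (C) → (G)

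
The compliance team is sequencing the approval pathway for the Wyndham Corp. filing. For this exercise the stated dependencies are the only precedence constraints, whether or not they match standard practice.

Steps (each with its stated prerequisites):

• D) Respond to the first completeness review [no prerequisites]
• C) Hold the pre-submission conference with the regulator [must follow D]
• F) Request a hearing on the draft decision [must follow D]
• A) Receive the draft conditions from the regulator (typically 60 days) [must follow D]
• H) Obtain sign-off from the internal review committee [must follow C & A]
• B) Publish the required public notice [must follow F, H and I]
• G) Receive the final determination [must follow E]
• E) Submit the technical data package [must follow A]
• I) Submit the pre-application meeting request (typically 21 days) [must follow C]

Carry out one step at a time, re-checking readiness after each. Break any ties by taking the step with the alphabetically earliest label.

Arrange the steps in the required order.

D is the only step with nothing outstanding, so it goes first.
Ready: A, C and F. A has the earlier label → A.
E now also ready, so the ready set is {C, E, F}; C has the earlier label → C.
H and I now also ready, so the ready set is {E, F, H, I}; E has the earlier label → E.
F, G, H and I are all available; F has the earlier label → F.
Ready: G, H and I. G has the earlier label → G.
Ready: H and I. H has the earlier label → H.
That leaves I as the only ready step → I.
B needed F, H and I, now all done → B.

D, A, C, E, F, G, H, I, B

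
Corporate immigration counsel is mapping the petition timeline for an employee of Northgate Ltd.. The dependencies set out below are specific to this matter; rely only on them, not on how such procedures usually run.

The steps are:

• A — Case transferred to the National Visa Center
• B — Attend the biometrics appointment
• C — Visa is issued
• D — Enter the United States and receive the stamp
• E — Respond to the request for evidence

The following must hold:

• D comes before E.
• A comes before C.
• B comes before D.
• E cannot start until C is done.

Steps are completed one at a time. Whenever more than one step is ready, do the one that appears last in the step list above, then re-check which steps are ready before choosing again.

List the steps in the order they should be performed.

Nothing is required for B and A. B is listed later → B first.
D now also ready, so the ready set is {D, A}; D is listed later → D.
A is the only step now ready → A.
That leaves C as the only ready step → C.
E needed D and C, now all done → E.

B, D, A, C, E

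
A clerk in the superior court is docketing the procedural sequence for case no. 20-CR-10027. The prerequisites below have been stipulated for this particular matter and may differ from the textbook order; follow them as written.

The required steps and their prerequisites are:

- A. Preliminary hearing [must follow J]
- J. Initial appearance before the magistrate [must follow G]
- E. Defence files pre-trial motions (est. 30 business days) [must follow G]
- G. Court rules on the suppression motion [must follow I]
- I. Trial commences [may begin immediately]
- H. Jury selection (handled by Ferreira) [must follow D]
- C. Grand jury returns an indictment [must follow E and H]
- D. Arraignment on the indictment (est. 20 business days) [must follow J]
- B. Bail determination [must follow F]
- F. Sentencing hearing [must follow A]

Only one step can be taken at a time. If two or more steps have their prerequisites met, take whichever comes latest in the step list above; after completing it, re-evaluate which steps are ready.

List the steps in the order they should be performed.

I is the only step with nothing outstanding, so it goes first.
G needed I, now all done → G.
E and J are both available; E is listed later → E.
That leaves J as the only ready step → J.
Now D and A have their prerequisites met. D is listed later, so D next.
H and A are both available; H is listed later → H.
C and A are both available; C is listed later → C.
A needed J, now all done → A.
F needed A, now all done → F.
B needed F, now all done → B.

I, G, E, J, D, H, C, A, F, B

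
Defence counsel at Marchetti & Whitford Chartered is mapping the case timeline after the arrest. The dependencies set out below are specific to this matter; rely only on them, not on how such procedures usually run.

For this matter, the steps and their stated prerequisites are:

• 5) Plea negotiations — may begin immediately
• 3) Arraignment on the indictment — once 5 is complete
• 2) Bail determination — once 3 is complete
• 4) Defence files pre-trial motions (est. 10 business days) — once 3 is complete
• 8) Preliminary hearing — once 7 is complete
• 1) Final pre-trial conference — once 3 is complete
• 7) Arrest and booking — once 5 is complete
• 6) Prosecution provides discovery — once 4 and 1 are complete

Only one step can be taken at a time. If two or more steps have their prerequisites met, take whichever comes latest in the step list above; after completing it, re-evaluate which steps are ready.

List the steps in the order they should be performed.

5 7 8 3 1 4 6 2

5 is the only step with nothing outstanding, so it goes first.
Ready: 7 and 3. 7 is listed later → 7.
Ready: 8 and 3. 8 is listed later → 8.
3 needed 5, now all done → 3.
1, 4 and 2 are all available; 1 is listed later → 1.
Now 4 and 2 have their prerequisites met. 4 is listed later, so 4 next.
6 now also ready, so the ready set is {6, 2}; 6 is listed later → 6.
Next only 2 has its prerequisites met → 2.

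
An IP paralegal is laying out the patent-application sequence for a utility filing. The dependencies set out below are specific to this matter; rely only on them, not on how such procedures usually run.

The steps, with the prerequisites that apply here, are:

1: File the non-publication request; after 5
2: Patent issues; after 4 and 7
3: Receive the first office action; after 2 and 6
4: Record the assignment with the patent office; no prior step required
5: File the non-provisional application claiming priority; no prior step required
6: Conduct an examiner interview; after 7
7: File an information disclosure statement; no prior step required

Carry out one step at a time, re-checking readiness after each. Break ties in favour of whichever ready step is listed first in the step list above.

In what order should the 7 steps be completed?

Nothing is required for 4, 5 and 7. 4 is listed earlier → 4 first.
Now 5 and 7 have their prerequisites met. 5 is listed earlier, so 5 next.
1 and 7 are both available; 1 is listed earlier → 1.
That leaves 7 as the only ready step → 7.
2 and 6 are both available; 2 is listed earlier → 2.
6 needed 7, now all done → 6.
3 is the only step now ready → 3.

4, 5, 1, 7, 2, 6, 3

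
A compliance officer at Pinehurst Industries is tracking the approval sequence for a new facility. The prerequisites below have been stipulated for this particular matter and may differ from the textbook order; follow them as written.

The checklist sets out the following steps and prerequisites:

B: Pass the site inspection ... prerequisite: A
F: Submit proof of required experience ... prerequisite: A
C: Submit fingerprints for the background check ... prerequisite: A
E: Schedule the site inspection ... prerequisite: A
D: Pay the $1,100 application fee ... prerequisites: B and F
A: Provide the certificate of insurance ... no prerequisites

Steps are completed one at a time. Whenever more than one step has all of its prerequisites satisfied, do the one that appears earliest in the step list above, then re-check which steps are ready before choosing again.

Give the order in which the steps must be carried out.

A, B, F, C, E, D

Only A has no prerequisites, so it is first.
B, F, C and E are all available; B is listed earlier → B.
F, C and E are all available; F is listed earlier → F.
C, E and D are all available; C is listed earlier → C.
E and D are both available; E is listed earlier → E.
D is the only step now ready → D.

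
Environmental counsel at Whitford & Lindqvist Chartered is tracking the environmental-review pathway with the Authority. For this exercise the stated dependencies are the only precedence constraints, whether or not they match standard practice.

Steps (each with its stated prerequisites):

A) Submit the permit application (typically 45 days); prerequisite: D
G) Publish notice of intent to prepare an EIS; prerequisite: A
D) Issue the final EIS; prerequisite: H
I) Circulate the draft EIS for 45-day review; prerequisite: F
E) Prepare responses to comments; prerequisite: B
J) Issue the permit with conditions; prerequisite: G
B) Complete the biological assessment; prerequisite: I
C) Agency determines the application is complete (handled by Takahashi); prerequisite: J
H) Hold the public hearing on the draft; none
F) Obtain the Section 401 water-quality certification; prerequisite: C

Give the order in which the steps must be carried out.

H → D → A → G → J → C → F → I → B → E

Only H has no prerequisites, so it is first.
D needed H, now all done → D.
A needed D, now all done → A.
G needed A, now all done → G.
Next only J has its prerequisites met → J.
C needed J, now all done → C.
That leaves F as the only ready step → F.
I needed F, now all done → I.
B is the only step now ready → B.
That leaves E as the only ready step → E.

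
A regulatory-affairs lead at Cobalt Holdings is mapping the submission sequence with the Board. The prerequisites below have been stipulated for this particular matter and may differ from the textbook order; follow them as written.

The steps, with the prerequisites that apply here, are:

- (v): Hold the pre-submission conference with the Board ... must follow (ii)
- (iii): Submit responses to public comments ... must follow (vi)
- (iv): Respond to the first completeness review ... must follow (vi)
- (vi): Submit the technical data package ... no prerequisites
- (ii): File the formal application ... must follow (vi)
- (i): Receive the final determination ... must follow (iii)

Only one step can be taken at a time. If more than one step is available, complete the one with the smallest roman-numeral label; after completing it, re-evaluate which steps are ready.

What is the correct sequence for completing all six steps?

(vi) has no prerequisites → (vi) first.
Ready: (ii), (iii) and (iv). (ii) has the earlier label → (ii).
Ready: (iii), (iv) and (v). (iii) has the earlier label → (iii).
(i) now also ready, so the ready set is {(i), (iv), (v)}; (i) has the earlier label → (i).
Now (iv) and (v) have their prerequisites met. (iv) has the earlier label, so (iv) next.
(v) needed (ii), now all done → (v).

(vi), (ii), (iii), (i), (iv), (v)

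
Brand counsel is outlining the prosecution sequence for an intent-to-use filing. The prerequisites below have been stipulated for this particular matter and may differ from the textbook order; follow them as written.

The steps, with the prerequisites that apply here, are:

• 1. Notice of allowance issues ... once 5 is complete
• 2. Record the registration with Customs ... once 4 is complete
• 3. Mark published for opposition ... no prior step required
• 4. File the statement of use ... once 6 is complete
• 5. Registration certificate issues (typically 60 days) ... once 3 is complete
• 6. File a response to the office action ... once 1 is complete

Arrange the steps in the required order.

3 has no prerequisites → 3 first.
That leaves 5 as the only ready step → 5.
1 needed 5, now all done → 1.
6 needed 1, now all done → 6.
4 needed 6, now all done → 4.
2 needed 4, now all done → 2.

3 → 5 → 1 → 6 → 4 → 2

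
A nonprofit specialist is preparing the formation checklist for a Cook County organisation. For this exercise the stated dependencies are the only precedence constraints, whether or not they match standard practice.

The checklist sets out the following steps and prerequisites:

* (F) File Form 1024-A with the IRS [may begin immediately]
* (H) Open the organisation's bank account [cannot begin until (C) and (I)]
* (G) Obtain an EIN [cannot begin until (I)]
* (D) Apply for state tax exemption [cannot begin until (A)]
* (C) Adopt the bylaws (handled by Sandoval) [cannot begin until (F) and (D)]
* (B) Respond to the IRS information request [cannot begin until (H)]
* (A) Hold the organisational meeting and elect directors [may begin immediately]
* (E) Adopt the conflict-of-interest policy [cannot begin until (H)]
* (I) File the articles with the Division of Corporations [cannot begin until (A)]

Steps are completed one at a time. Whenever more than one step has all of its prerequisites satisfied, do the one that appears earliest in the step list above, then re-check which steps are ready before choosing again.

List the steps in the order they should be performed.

(F), (A), (D), (C), (I), (H), (G), (B), (E)

Nothing is required for (F) and (A). (F) is listed earlier → (F) first.
That leaves (A) as the only ready step → (A).
Now (D) and (I) have their prerequisites met. (D) is listed earlier, so (D) next.
Now (C) and (I) have their prerequisites met. (C) is listed earlier, so (C) next.
That leaves (I) as the only ready step → (I).
Now (H) and (G) have their prerequisites met. (H) is listed earlier, so (H) next.
Now (G), (B) and (E) have their prerequisites met. (G) is listed earlier, so (G) next.
Ready: (B) and (E). (B) is listed earlier → (B).
(E) needed (H), now all done → (E).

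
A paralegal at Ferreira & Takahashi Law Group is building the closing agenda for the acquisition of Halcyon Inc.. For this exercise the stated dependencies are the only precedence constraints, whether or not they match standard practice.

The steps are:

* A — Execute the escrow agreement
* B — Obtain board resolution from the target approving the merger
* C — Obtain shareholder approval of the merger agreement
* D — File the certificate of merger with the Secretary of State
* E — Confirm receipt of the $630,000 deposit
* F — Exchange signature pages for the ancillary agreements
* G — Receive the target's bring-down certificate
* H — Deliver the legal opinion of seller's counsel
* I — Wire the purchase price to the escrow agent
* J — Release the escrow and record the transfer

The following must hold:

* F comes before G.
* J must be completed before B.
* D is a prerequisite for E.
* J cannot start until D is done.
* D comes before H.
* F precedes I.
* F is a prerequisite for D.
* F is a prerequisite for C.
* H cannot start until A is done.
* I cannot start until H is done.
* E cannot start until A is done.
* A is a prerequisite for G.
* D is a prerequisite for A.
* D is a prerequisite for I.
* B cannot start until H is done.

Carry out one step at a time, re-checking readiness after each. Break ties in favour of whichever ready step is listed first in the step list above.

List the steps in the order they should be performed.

F C D A E G H I J B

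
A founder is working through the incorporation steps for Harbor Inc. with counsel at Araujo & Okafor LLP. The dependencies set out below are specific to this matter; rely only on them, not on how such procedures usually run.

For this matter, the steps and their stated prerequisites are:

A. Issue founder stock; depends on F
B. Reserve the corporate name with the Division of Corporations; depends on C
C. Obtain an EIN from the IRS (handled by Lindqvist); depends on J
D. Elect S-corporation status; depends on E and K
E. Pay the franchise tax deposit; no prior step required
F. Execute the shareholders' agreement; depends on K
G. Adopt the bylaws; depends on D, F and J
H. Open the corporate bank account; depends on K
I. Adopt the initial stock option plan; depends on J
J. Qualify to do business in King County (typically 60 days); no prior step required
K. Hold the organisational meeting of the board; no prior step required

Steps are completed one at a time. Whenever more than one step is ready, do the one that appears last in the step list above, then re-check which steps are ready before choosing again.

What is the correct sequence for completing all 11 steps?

K J I H F E D G C B A

Nothing is required for K, J and E. K is listed later → K first.
J, H, F and E are all available; J is listed later → J.
I and C now also ready, so the ready set is {I, H, F, E, C}; I is listed later → I.
H, F, E and C are all available; H is listed later → H.
Ready: F, E and C. F is listed later → F.
A now also ready, so the ready set is {E, C, A}; E is listed later → E.
D, C and A are all available; D is listed later → D.
G now also ready, so the ready set is {G, C, A}; G is listed later → G.
Now C and A have their prerequisites met. C is listed later, so C next.
B now also ready, so the ready set is {B, A}; B is listed later → B.
A needed F, now all done → A.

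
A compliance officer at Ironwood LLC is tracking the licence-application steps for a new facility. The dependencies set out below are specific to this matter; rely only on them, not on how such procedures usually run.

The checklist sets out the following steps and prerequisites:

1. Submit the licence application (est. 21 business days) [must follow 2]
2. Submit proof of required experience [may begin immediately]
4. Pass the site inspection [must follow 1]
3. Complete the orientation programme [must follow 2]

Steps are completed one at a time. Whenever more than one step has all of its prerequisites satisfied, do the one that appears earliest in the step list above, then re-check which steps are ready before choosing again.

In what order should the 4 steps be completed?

2 → 1 → 4 → 3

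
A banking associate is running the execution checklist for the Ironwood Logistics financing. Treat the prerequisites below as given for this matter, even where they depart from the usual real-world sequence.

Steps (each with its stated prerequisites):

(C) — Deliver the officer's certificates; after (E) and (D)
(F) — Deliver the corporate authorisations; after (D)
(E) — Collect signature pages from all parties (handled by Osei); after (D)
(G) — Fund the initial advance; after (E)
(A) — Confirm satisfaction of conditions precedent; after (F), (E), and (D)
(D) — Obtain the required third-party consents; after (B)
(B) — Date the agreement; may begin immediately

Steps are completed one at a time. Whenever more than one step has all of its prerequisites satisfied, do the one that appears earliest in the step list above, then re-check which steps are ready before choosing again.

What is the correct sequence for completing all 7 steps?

(B), (D), (F), (E), (C), (G), (A)

Only (B) has no prerequisites, so it is first.
(D) needed (B), now all done → (D).
Ready: (F) and (E). (F) is listed earlier → (F).
(E) needed (D), now all done → (E).
(C), (G) and (A) are all available; (C) is listed earlier → (C).
Now (G) and (A) have their prerequisites met. (G) is listed earlier, so (G) next.
Next only (A) has its prerequisites met → (A).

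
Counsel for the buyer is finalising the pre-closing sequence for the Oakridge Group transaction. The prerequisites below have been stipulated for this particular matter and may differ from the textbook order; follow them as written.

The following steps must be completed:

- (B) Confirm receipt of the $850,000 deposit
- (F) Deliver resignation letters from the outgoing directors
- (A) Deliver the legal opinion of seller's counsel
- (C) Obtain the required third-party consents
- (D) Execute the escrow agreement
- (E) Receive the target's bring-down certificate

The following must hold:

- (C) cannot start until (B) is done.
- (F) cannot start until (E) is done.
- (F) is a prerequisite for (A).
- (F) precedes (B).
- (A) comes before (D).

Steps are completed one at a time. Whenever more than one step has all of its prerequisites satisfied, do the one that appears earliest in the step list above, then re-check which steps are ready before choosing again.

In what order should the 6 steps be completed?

(E), (F), (B), (A), (C), (D)

Only (E) has no prerequisites, so it is first.
(F) needed (E), now all done → (F).
(B) and (A) are both available; (B) is listed earlier → (B).
(C) now also ready, so the ready set is {(A), (C)}; (A) is listed earlier → (A).
(C) and (D) are both available; (C) is listed earlier → (C).
(D) needed (A), now all done → (D).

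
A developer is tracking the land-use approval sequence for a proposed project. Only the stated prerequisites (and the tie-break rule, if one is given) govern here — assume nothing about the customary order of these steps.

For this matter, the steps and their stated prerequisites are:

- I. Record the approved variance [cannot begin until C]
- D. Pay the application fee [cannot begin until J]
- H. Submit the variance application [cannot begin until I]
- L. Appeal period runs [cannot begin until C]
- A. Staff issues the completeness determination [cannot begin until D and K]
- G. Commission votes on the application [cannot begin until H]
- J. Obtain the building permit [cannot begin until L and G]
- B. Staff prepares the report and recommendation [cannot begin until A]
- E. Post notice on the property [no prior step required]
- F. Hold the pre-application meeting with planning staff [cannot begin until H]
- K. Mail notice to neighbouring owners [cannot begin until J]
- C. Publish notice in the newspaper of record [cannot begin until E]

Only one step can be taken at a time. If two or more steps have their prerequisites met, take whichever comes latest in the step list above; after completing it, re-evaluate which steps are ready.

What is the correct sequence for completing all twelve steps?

E, C, L, I, H, F, G, J, K, D, A, B

Only E has no prerequisites, so it is first.
Next only C has its prerequisites met → C.
Now L and I have their prerequisites met. L is listed later, so L next.
I is the only step now ready → I.
H is the only step now ready → H.
Now F and G have their prerequisites met. F is listed later, so F next.
G is the only step now ready → G.
J is the only step now ready → J.
K and D are both available; K is listed later → K.
That leaves D as the only ready step → D.
That leaves A as the only ready step → A.
B needed A, now all done → B.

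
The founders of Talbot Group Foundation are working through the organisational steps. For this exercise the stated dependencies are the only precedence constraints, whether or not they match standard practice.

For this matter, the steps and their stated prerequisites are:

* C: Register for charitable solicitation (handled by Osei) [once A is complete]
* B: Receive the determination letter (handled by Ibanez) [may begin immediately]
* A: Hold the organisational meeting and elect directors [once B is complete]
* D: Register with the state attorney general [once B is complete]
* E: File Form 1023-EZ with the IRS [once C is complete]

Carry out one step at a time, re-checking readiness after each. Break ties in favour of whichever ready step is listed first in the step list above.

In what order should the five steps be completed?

B → A → C → D → E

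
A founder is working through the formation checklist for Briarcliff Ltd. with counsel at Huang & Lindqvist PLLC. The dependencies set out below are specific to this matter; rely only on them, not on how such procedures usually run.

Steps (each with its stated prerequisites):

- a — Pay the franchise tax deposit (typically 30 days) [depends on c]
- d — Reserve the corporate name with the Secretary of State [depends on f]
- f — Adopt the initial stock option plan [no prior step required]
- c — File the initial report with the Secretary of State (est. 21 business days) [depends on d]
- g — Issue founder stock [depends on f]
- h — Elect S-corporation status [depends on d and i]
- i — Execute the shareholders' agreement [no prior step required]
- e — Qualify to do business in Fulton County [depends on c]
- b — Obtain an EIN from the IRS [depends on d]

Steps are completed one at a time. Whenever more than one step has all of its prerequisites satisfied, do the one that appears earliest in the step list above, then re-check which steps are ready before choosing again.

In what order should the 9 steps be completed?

f, d, c, a, g, i, h, e, b

f and i have no prerequisites; f is listed earlier, so f is first.
d, g and i are all available; d is listed earlier → d.
c and b now also ready, so the ready set is {c, g, i, b}; c is listed earlier → c.
a and e now also ready, so the ready set is {a, g, i, e, b}; a is listed earlier → a.
Ready: g, i, e and b. g is listed earlier → g.
Now i, e and b have their prerequisites met. i is listed earlier, so i next.
h now also ready, so the ready set is {h, e, b}; h is listed earlier → h.
e and b are both available; e is listed earlier → e.
Next only b has its prerequisites met → b.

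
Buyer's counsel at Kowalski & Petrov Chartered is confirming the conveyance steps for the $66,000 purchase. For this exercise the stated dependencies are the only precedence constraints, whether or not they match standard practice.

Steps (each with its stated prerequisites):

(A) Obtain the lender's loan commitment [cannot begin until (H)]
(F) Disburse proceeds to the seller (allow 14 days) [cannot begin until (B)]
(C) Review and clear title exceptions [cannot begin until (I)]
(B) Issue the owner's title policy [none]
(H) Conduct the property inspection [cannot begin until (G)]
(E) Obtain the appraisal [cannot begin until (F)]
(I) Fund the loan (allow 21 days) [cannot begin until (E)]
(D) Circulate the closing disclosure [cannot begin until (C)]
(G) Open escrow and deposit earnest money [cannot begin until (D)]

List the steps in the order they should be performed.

(B) → (F) → (E) → (I) → (C) → (D) → (G) → (H) → (A)

Only (B) has no prerequisites, so it is first.
(F) needed (B), now all done → (F).
That leaves (E) as the only ready step → (E).
(I) is the only step now ready → (I).
(C) needed (I), now all done → (C).
(D) needed (C), now all done → (D).
(G) is the only step now ready → (G).
(H) is the only step now ready → (H).
(A) needed (H), now all done → (A).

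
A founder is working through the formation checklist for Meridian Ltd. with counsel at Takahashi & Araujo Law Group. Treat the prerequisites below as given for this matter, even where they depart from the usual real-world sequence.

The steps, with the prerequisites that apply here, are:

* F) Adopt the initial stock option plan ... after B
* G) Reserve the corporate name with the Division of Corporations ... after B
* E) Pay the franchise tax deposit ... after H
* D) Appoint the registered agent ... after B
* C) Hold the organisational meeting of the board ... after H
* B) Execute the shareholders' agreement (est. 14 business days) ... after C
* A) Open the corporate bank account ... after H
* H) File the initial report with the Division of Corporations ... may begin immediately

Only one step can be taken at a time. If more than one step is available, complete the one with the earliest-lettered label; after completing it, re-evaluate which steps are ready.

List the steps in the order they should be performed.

H A C B D E F G

H has no prerequisites → H first.
Now A, C and E have their prerequisites met. A has the earlier label, so A next.
C and E are both available; C has the earlier label → C.
Now B and E have their prerequisites met. B has the earlier label, so B next.
Now D, E, F and G have their prerequisites met. D has the earlier label, so D next.
E, F and G are all available; E has the earlier label → E.
Ready: F and G. F has the earlier label → F.
G is the only step now ready → G.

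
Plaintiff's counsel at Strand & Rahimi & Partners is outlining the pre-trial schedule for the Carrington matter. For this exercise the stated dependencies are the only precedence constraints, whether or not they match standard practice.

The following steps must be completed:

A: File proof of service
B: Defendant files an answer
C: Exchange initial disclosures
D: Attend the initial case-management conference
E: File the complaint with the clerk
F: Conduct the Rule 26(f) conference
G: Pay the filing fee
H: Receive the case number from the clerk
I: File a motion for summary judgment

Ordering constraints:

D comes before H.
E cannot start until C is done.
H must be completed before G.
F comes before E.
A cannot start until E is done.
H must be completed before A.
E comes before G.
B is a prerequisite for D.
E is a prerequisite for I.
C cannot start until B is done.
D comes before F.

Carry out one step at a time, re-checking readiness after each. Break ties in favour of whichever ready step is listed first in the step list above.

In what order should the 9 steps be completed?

B is the only step with nothing outstanding, so it goes first.
Now C and D have their prerequisites met. C is listed earlier, so C next.
D needed B, now all done → D.
Now F and H have their prerequisites met. F is listed earlier, so F next.
E now also ready, so the ready set is {E, H}; E is listed earlier → E.
H and I are both available; H is listed earlier → H.
Ready: A, G and I. A is listed earlier → A.
Now G and I have their prerequisites met. G is listed earlier, so G next.
That leaves I as the only ready step → I.

B → C → D → F → E → H → A → G → I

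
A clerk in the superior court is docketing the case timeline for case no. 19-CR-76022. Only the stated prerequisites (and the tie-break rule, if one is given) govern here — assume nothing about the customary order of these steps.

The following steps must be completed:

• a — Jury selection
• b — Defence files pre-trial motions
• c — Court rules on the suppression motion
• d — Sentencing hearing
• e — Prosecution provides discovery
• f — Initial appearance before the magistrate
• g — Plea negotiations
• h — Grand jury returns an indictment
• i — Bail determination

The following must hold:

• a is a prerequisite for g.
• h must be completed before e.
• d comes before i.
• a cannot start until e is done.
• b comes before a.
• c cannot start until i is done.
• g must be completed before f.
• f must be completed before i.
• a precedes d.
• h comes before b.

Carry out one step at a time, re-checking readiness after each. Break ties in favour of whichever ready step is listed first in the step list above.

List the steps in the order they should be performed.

h, b, e, a, d, g, f, i, c

Only h has no prerequisites, so it is first.
Now b and e have their prerequisites met. b is listed earlier, so b next.
That leaves e as the only ready step → e.
That leaves a as the only ready step → a.
Ready: d and g. d is listed earlier → d.
Next only g has its prerequisites met → g.
f needed g, now all done → f.
i is the only step now ready → i.
Next only c has its prerequisites met → c.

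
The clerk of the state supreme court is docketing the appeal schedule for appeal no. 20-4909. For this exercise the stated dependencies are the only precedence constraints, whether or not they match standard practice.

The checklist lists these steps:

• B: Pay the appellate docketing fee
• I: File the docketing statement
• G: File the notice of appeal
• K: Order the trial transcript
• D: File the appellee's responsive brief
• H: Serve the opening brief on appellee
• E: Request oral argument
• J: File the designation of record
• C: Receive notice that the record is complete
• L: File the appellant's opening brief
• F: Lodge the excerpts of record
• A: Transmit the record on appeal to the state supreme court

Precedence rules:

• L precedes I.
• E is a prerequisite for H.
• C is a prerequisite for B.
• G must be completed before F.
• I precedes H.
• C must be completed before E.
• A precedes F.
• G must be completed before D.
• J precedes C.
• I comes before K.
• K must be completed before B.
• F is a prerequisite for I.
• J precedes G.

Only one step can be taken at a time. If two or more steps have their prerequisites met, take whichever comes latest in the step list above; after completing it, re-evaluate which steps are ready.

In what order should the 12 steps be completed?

Nothing is required for A, L and J. A is listed later → A first.
L and J are both available; L is listed later → L.
J is the only step now ready → J.
C and G are both available; C is listed later → C.
E now also ready, so the ready set is {E, G}; E is listed later → E.
That leaves G as the only ready step → G.
Ready: F and D. F is listed later → F.
I now also ready, so the ready set is {D, I}; D is listed later → D.
I is the only step now ready → I.
Now H and K have their prerequisites met. H is listed later, so H next.
Next only K has its prerequisites met → K.
Next only B has its prerequisites met → B.

A → L → J → C → E → G → F → D → I → H → K → B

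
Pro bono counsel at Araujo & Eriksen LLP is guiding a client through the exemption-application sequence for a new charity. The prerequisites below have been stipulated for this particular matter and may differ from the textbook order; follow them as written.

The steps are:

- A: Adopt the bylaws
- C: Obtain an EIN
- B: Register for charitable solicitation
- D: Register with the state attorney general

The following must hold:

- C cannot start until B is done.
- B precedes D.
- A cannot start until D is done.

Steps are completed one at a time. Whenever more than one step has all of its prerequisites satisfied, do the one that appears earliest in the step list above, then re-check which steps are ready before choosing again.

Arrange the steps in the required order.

B C D A

Only B has no prerequisites, so it is first.
Now C and D have their prerequisites met. C is listed earlier, so C next.
Next only D has its prerequisites met → D.
A needed D, now all done → A.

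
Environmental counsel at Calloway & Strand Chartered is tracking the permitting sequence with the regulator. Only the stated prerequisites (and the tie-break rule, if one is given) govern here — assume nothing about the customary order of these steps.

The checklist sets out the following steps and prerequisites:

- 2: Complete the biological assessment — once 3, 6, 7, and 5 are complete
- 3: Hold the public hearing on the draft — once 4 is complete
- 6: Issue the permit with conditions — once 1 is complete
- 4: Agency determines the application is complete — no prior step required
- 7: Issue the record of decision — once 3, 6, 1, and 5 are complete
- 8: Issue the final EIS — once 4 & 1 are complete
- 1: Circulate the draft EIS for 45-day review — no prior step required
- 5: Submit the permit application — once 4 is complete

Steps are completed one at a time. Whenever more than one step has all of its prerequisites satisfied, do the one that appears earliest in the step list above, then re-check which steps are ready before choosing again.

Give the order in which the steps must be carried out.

Nothing is required for 4 and 1. 4 is listed earlier → 4 first.
3 and 5 now also ready, so the ready set is {3, 1, 5}; 3 is listed earlier → 3.
Ready: 1 and 5. 1 is listed earlier → 1.
Now 6, 8 and 5 have their prerequisites met. 6 is listed earlier, so 6 next.
Now 8 and 5 have their prerequisites met. 8 is listed earlier, so 8 next.
That leaves 5 as the only ready step → 5.
7 needed 3, 6, 1 and 5, now all done → 7.
That leaves 2 as the only ready step → 2.

4 3 1 6 8 5 7 2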